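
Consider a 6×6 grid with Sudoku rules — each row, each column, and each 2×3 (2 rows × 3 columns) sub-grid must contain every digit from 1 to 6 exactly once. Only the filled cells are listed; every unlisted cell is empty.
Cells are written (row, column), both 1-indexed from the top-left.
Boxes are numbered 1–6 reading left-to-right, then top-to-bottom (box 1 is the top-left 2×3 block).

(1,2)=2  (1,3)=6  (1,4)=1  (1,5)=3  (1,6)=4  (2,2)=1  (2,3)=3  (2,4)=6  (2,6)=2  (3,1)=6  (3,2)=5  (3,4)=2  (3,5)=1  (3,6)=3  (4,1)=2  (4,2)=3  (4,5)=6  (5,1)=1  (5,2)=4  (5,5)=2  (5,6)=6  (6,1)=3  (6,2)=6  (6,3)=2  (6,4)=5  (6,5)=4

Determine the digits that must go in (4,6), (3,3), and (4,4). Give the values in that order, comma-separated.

For (4,6):
  Row 4 already contains {2, 3, 6}.
  Column 6 already contains {2, 3, 4, 6}.
  Its 2×3 block (box 4) already contains {1, 2, 3, 6}.
  The only value from 1–6 not eliminated is 5, so (4,6) = 5.
For (3,3):
  Row 3 already contains {1, 2, 3, 5, 6}.
  Column 3 already contains {2, 3, 6}.
  Its 2×3 block (box 3) already contains {2, 3, 5, 6}.
  The only value from 1–6 not eliminated is 4, so (3,3) = 4.
For (4,4):
  Row 4 already contains {2, 3, 6}.
  Column 4 already contains {1, 2, 5, 6}.
  Its 2×3 block (box 4) already contains {1, 2, 3, 6}.
  The only value from 1–6 not eliminated is 4, so (4,4) = 4.

5,4,4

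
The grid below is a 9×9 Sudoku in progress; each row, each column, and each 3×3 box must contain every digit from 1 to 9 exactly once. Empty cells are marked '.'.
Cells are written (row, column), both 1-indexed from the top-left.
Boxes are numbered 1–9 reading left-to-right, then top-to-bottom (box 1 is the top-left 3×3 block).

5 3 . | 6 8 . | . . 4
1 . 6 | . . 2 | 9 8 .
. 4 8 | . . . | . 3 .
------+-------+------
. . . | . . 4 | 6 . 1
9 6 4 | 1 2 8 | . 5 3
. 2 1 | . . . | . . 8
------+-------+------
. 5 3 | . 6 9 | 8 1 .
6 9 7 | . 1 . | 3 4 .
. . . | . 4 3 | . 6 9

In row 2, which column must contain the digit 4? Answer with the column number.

4

Consider where 4 can go in row 2.
(2,2) is out (column 2 already has a 4).
(2,5) is out (column 5 already has a 4).
(2,9) is out (column 9 already has a 4).
So the only cell in row 2 that can hold 4 is (2,4).
That is column 4.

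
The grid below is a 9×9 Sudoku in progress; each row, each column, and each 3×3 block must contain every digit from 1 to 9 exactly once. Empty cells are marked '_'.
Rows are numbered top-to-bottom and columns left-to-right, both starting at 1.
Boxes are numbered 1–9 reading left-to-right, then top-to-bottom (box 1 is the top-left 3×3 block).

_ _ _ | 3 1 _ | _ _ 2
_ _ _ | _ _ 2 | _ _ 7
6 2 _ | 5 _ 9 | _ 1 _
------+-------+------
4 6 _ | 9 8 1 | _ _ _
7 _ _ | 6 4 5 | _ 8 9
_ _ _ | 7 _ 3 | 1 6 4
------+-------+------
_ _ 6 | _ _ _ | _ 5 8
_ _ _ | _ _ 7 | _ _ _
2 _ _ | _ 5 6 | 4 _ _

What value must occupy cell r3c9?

Row 3 already contains {1, 2, 5, 6, 9}.
Column 9 already contains {2, 4, 7, 8, 9}.
Its 3×3 block (box 3) already contains {1, 2, 7}.
The only value from 1–9 not eliminated is 3, so r3c9 = 3.

3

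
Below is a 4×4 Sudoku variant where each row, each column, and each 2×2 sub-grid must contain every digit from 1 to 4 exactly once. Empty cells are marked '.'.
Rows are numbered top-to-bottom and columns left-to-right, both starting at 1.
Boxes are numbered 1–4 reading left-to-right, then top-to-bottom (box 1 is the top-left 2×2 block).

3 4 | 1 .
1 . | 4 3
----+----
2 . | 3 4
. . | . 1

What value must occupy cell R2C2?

2

Row 2 already contains {1, 3, 4}.
Column 2 already contains {4}.
Its 2×2 block (box 1) already contains {1, 3, 4}.
The only value from 1–4 not eliminated is 2, so R2C2 = 2.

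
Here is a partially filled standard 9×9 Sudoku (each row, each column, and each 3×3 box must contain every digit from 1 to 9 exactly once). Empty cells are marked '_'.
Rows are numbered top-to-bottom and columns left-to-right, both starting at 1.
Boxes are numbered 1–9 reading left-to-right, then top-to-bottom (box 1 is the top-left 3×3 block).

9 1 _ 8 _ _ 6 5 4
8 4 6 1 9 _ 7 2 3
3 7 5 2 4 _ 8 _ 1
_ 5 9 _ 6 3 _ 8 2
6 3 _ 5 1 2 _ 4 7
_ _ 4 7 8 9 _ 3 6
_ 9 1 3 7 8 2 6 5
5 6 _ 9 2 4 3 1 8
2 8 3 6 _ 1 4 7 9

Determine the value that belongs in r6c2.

2

Row 6 already contains {3, 4, 6, 7, 8, 9}.
Column 2 already contains {1, 3, 4, 5, 6, 7, 8, 9}.
Its 3×3 block (box 4) already contains {3, 4, 5, 6, 9}.
The only value from 1–9 not eliminated is 2, so r6c2 = 2.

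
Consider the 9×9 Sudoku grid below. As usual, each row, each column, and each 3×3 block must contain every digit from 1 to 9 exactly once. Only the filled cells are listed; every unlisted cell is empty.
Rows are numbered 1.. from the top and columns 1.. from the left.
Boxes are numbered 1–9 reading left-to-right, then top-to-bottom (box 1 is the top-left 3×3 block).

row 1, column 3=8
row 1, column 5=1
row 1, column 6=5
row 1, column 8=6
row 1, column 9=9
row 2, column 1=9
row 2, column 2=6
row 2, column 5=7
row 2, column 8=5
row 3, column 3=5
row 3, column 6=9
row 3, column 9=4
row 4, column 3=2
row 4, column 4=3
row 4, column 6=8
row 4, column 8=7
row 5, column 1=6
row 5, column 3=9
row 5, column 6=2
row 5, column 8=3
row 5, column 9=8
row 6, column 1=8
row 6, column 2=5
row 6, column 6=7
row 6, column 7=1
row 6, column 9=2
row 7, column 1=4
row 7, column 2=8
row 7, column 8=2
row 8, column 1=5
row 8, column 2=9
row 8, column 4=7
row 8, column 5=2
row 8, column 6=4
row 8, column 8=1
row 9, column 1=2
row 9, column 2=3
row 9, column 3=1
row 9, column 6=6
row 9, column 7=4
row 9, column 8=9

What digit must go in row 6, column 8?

Row 6 already contains {1, 2, 5, 7, 8}.
Column 8 already contains {1, 2, 3, 5, 6, 7, 9}.
Its 3×3 block (box 6) already contains {1, 2, 3, 7, 8}.
The only value from 1–9 not eliminated is 4, so row 6, column 8 = 4.

4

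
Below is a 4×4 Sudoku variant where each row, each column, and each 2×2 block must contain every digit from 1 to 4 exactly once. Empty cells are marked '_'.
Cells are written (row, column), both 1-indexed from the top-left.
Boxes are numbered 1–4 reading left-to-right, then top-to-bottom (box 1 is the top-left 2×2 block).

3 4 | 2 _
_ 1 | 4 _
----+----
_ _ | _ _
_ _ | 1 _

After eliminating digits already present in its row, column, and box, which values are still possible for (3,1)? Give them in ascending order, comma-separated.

1,2,4

Row 3 already contains {}.
Column 1 already contains {3}.
Its 2×2 block (box 3) already contains {}.
Removing those from 1–4 leaves {1, 2, 4} as the candidates for (3,1).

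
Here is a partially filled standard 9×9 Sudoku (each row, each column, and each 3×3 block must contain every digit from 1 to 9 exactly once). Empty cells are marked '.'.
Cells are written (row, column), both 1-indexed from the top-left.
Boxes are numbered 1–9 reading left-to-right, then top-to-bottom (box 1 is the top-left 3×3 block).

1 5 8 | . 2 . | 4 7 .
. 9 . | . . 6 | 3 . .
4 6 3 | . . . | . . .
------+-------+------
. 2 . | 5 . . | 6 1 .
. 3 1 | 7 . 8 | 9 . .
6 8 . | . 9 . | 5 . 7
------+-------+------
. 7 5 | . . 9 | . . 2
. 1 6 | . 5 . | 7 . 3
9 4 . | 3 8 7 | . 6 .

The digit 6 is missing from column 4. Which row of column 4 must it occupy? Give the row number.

Consider where 6 can go in column 4.
(1,4) is out (box 2 already has a 6).
(2,4) is out (row 2 already has a 6).
(3,4) is out (row 3 already has a 6).
(6,4) is out (row 6 already has a 6).
(8,4) is out (row 8 already has a 6).
So the only cell in column 4 that can hold 6 is (7,4).
That is row 7.

7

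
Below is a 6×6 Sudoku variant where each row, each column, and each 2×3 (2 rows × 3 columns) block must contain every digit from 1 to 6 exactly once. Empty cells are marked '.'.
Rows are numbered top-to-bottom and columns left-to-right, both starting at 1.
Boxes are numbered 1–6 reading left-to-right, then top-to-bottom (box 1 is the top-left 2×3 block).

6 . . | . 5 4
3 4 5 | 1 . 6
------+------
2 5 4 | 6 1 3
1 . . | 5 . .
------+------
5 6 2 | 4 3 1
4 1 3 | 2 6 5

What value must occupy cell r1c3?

Row 1 already contains {4, 5, 6}.
Column 3 already contains {2, 3, 4, 5}.
Its 2×3 block (box 1) already contains {3, 4, 5, 6}.
The only value from 1–6 not eliminated is 1, so r1c3 = 1.

1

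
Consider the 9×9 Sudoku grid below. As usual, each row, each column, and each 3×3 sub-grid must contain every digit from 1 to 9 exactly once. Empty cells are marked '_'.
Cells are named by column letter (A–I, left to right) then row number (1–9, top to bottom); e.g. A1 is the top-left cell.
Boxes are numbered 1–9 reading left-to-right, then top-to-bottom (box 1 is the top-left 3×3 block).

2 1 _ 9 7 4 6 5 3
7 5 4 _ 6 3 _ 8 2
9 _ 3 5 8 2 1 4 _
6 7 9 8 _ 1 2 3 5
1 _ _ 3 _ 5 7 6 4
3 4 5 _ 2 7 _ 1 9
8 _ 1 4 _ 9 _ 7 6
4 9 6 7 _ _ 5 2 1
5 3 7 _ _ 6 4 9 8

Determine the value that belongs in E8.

Row 8 already contains {1, 2, 4, 5, 6, 7, 9}.
Column E already contains {2, 6, 7, 8}.
Its 3×3 block (box 8) already contains {4, 6, 7, 9}.
The only value from 1–9 not eliminated is 3, so E8 = 3.

3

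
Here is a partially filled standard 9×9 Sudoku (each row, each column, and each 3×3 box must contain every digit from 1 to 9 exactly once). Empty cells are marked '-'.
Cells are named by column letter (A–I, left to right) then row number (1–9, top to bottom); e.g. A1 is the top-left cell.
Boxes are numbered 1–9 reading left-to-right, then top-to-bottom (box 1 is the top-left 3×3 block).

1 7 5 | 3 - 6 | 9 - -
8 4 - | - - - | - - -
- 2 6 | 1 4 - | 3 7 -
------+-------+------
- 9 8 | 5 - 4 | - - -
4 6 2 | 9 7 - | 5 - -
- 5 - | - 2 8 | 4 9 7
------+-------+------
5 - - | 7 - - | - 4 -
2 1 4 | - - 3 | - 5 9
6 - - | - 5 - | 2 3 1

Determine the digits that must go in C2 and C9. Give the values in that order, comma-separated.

3,7

For C2:
  Consider where 3 can go in box 1.
  A3 is out (row 3 already has a 3).
  So the only cell in box 1 that can hold 3 is C2.
  So C2 = 3.
For C9:
  Consider where 7 can go in box 7.
  B7 is out (row 7 already has a 7).
  C7 is out (row 7 already has a 7).
  B9 is out (column B already has a 7).
  So the only cell in box 7 that can hold 7 is C9.
  So C9 = 7.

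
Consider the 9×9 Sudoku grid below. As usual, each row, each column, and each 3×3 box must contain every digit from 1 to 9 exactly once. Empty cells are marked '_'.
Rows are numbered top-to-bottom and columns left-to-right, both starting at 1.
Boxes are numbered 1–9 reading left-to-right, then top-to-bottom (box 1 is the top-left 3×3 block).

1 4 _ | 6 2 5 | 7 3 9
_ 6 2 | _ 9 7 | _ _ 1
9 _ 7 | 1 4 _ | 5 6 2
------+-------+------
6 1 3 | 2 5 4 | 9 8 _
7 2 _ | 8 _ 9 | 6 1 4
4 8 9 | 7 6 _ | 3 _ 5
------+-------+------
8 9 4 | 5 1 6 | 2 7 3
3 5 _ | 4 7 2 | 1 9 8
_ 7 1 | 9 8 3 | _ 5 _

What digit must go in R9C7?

Row 9 already contains {1, 3, 5, 7, 8, 9}.
Column 7 already contains {1, 2, 3, 5, 6, 7, 9}.
Its 3×3 block (box 9) already contains {1, 2, 3, 5, 7, 8, 9}.
The only value from 1–9 not eliminated is 4, so R9C7 = 4.

4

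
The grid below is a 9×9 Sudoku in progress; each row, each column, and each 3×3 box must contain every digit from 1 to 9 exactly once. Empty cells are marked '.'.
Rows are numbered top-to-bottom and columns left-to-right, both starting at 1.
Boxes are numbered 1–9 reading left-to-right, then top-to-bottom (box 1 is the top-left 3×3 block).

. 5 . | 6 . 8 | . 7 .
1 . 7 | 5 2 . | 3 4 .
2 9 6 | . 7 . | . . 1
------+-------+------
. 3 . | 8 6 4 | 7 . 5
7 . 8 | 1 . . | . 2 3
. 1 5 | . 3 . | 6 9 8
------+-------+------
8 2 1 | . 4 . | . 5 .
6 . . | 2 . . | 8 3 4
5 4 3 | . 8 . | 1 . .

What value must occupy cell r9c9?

2

Cell r9c9 itself could take any of {2, 6, 7, 9} by direct elimination.
Consider where 2 can go in row 9.
r9c4 is out (column 4 already has a 2).
r9c6 is out (box 8 already has a 2).
r9c8 is out (column 8 already has a 2).
So the only cell in row 9 that can hold 2 is r9c9.
Therefore r9c9 = 2.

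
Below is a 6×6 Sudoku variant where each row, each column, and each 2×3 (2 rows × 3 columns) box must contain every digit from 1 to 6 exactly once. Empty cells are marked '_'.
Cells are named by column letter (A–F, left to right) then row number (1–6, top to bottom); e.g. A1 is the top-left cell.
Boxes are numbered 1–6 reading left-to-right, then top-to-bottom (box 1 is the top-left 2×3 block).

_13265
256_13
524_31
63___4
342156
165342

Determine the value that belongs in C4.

Row 4 already contains {3, 4, 6}.
Column C already contains {2, 3, 4, 5, 6}.
Its 2×3 block (box 3) already contains {2, 3, 4, 5, 6}.
The only value from 1–6 not eliminated is 1, so C4 = 1.

1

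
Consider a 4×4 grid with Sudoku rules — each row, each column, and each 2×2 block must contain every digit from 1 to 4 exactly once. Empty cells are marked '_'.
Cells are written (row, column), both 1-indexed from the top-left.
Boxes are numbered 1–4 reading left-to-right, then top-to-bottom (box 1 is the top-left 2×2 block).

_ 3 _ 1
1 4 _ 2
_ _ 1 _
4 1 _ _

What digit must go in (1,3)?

Row 1 already contains {1, 3}.
Column 3 already contains {1}.
Its 2×2 block (box 2) already contains {1, 2}.
The only value from 1–4 not eliminated is 4, so (1,3) = 4.

4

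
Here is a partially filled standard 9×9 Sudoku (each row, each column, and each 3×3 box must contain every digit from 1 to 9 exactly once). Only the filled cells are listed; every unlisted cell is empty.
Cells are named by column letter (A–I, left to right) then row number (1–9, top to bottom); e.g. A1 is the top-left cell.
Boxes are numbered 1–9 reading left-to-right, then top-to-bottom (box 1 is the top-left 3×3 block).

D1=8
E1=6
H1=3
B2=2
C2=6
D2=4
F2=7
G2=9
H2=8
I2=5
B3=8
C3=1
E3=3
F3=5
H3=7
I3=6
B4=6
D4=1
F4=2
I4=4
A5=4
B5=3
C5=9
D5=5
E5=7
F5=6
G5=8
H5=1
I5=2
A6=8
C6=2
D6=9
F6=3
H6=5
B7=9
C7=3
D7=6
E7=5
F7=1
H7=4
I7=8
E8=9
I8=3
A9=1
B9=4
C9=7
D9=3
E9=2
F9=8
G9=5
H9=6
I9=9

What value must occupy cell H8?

Row 8 already contains {3, 9}.
Column H already contains {1, 3, 4, 5, 6, 7, 8}.
Its 3×3 block (box 9) already contains {3, 4, 5, 6, 8, 9}.
The only value from 1–9 not eliminated is 2, so H8 = 2.

2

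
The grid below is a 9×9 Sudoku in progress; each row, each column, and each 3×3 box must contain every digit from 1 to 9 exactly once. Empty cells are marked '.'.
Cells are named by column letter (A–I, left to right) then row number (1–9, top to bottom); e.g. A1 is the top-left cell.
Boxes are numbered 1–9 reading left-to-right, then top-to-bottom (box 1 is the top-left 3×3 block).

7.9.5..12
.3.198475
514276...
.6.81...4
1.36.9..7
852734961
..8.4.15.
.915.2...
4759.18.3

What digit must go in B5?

4

Row 5 already contains {1, 3, 6, 7, 9}.
Column B already contains {1, 3, 5, 6, 7, 9}.
Its 3×3 block (box 4) already contains {1, 2, 3, 5, 6, 8}.
The only value from 1–9 not eliminated is 4, so B5 = 4.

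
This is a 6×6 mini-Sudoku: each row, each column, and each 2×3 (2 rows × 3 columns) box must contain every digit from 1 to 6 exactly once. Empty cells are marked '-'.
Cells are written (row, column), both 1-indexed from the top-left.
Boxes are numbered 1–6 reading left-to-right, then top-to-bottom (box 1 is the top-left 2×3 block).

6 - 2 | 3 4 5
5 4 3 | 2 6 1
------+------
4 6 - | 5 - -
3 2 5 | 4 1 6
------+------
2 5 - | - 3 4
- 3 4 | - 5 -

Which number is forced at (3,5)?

Row 3 already contains {4, 5, 6}.
Column 5 already contains {1, 3, 4, 5, 6}.
Its 2×3 block (box 4) already contains {1, 4, 5, 6}.
The only value from 1–6 not eliminated is 2, so (3,5) = 2.

2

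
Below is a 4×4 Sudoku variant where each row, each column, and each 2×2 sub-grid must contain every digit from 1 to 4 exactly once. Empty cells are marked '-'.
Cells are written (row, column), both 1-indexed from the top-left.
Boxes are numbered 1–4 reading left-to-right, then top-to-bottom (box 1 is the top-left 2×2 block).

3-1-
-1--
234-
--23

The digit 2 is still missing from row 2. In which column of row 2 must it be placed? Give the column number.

4

Consider where 2 can go in row 2.
(2,1) is out (column 1 already has a 2).
(2,3) is out (column 3 already has a 2).
So the only cell in row 2 that can hold 2 is (2,4).
That is column 4.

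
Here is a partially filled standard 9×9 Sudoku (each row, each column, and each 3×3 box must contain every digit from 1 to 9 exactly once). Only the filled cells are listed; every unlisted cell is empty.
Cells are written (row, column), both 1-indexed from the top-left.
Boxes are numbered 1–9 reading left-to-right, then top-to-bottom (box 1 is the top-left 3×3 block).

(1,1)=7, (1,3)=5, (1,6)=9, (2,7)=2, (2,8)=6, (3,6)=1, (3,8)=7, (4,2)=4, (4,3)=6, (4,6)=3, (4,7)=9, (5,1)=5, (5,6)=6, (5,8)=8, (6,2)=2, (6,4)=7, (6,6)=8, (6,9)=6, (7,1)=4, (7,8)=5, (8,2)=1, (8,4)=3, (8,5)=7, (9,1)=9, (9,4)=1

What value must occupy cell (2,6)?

Cell (2,6) itself could take any of {4, 5, 7} by direct elimination.
Consider where 7 can go in box 2.
(1,4) is out (row 1 already has a 7). (1,5) is out (row 1 already has a 7). (2,4) is out (column 4 already has a 7). (2,5) is out (column 5 already has a 7). The remaining empty cells in box 2 are similarly blocked.
So the only cell in box 2 that can hold 7 is (2,6).
Therefore (2,6) = 7.

7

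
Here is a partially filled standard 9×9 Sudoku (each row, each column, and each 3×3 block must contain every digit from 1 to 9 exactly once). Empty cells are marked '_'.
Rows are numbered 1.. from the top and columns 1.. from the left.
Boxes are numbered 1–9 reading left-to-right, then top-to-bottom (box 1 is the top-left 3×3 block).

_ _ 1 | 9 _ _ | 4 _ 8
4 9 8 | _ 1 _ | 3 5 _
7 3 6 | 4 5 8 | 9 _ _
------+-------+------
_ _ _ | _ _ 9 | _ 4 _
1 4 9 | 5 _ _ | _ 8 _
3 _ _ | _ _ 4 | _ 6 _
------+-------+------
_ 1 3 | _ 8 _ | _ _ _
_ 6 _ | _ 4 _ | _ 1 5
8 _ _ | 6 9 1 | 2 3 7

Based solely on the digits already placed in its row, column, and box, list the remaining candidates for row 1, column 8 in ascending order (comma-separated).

2,7

Row 1 already contains {1, 4, 8, 9}.
Column 8 already contains {1, 3, 4, 5, 6, 8}.
Its 3×3 block (box 3) already contains {3, 4, 5, 8, 9}.
Removing those from 1–9 leaves {2, 7} as the candidates for row 1, column 8.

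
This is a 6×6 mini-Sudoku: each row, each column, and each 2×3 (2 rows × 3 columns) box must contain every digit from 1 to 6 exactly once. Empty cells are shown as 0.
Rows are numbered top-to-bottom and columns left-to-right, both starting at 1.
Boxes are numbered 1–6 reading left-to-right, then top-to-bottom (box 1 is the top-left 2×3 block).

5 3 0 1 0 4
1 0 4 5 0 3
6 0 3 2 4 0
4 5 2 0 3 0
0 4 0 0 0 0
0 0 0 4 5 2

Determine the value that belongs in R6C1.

3

Row 6 already contains {2, 4, 5}.
Column 1 already contains {1, 4, 5, 6}.
Its 2×3 block (box 5) already contains {4}.
The only value from 1–6 not eliminated is 3, so R6C1 = 3.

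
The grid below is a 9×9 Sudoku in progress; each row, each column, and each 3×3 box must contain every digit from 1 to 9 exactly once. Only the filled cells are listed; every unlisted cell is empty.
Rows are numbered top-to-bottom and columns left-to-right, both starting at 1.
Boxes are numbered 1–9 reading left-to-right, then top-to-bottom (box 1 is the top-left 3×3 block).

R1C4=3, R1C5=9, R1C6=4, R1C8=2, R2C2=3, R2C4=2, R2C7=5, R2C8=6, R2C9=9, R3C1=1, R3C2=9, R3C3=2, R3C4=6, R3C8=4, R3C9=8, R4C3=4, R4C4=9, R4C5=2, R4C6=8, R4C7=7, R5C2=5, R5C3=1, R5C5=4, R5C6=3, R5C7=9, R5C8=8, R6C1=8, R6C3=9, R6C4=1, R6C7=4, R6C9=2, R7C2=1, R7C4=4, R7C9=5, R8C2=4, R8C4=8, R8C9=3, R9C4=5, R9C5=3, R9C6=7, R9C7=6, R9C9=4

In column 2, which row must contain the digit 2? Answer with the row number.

9

Consider where 2 can go in column 2.
R1C2 is out (row 1 already has a 2).
R4C2 is out (row 4 already has a 2).
R6C2 is out (row 6 already has a 2).
So the only cell in column 2 that can hold 2 is R9C2.
That is row 9.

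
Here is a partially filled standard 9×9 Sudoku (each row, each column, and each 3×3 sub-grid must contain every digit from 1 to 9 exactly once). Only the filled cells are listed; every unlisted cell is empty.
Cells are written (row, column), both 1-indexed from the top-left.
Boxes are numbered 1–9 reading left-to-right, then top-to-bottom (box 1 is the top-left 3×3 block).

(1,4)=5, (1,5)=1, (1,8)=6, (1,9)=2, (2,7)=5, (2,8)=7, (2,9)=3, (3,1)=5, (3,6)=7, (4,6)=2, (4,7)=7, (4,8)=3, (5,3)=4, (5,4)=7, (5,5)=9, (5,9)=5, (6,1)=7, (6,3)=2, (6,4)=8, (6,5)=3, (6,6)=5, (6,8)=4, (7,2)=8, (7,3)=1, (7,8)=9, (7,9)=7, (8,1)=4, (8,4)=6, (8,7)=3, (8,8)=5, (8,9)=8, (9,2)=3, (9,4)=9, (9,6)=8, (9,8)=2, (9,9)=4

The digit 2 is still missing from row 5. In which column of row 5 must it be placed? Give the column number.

7

Consider where 2 can go in row 5.
(5,1) is out (box 4 already has a 2).
(5,2) is out (box 4 already has a 2).
(5,6) is out (column 6 already has a 2).
(5,8) is out (column 8 already has a 2).
So the only cell in row 5 that can hold 2 is (5,7).
That is column 7.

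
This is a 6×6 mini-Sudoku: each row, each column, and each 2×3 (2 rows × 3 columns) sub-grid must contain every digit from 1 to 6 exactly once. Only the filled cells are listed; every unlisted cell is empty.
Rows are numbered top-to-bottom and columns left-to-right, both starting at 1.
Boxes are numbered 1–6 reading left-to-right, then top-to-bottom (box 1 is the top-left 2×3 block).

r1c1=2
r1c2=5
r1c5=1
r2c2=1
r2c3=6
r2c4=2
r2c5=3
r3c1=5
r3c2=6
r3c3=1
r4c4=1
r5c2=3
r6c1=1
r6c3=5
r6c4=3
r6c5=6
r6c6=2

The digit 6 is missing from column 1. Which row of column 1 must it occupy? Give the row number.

Consider where 6 can go in column 1.
r2c1 is out (row 2 already has a 6).
r4c1 is out (box 3 already has a 6).
So the only cell in column 1 that can hold 6 is r5c1.
That is row 5.

5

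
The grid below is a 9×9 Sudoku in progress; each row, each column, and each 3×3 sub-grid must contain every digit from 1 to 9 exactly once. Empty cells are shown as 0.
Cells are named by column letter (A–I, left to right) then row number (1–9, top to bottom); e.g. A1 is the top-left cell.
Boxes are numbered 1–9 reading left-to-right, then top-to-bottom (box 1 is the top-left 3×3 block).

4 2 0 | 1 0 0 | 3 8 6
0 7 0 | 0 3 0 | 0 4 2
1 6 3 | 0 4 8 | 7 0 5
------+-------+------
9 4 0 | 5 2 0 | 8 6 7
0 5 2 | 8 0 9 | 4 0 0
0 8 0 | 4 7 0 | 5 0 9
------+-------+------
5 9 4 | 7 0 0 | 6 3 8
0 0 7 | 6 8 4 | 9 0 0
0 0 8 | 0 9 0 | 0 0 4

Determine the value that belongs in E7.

Row 7 already contains {3, 4, 5, 6, 7, 8, 9}.
Column E already contains {2, 3, 4, 7, 8, 9}.
Its 3×3 block (box 8) already contains {4, 6, 7, 8, 9}.
The only value from 1–9 not eliminated is 1, so E7 = 1.

1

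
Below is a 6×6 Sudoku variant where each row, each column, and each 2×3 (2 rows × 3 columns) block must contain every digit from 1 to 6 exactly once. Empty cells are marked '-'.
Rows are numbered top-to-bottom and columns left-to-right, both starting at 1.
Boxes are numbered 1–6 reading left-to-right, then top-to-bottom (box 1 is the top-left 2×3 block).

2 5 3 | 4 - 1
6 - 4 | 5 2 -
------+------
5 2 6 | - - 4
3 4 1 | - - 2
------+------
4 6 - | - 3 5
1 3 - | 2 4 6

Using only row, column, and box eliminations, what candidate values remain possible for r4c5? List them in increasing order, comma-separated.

5,6

Row 4 already contains {1, 2, 3, 4}.
Column 5 already contains {2, 3, 4}.
Its 2×3 block (box 4) already contains {2, 4}.
Removing those from 1–6 leaves {5, 6} as the candidates for r4c5.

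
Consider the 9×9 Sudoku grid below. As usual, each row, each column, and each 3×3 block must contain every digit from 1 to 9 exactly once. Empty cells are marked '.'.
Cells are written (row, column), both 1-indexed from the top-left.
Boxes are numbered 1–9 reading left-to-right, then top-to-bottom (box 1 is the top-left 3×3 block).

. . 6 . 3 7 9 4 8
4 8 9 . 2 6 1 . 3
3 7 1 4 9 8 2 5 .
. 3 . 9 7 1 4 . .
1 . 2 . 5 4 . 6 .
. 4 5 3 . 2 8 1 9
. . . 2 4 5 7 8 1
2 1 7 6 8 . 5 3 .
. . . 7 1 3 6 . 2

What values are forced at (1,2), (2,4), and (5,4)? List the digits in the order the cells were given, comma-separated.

For (1,2):
  Consider where 2 can go in box 1.
  (1,1) is out (column 1 already has a 2).
  So the only cell in box 1 that can hold 2 is (1,2).
  So (1,2) = 2.
For (2,4):
  Row 2 already contains {1, 2, 3, 4, 6, 8, 9}.
  Column 4 already contains {2, 3, 4, 6, 7, 9}.
  Its 3×3 block (box 2) already contains {2, 3, 4, 6, 7, 8, 9}.
  The only value from 1–9 not eliminated is 5, so (2,4) = 5.
For (5,4):
  Row 5 already contains {1, 2, 4, 5, 6}.
  Column 4 already contains {2, 3, 4, 6, 7, 9}.
  Its 3×3 block (box 5) already contains {1, 2, 3, 4, 5, 7, 9}.
  The only value from 1–9 not eliminated is 8, so (5,4) = 8.

2,5,8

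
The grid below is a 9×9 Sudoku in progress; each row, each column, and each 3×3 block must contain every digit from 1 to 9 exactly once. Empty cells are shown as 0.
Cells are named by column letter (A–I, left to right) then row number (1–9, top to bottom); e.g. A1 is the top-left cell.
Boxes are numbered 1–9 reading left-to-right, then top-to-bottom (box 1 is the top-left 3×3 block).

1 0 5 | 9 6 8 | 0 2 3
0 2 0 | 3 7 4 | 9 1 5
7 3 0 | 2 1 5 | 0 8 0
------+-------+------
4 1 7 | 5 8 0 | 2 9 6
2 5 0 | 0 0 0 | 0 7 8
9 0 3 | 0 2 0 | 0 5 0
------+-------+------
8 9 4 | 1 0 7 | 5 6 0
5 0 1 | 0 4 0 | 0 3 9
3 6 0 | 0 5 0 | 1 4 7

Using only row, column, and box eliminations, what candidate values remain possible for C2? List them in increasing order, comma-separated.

6,8

Row 2 already contains {1, 2, 3, 4, 5, 7, 9}.
Column C already contains {1, 3, 4, 5, 7}.
Its 3×3 block (box 1) already contains {1, 2, 3, 5, 7}.
Removing those from 1–9 leaves {6, 8} as the candidates for C2.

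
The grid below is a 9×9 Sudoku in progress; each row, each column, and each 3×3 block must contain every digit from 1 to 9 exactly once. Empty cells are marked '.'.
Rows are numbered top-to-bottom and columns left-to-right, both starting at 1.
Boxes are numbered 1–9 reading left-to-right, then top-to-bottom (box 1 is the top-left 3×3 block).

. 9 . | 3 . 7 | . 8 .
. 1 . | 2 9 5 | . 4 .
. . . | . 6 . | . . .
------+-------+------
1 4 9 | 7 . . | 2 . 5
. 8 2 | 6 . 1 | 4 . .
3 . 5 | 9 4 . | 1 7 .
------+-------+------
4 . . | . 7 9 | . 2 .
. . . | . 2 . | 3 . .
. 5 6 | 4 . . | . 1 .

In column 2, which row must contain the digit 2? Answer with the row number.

3

Consider where 2 can go in column 2.
r6c2 is out (box 4 already has a 2).
r7c2 is out (row 7 already has a 2).
r8c2 is out (row 8 already has a 2).
So the only cell in column 2 that can hold 2 is r3c2.
That is row 3.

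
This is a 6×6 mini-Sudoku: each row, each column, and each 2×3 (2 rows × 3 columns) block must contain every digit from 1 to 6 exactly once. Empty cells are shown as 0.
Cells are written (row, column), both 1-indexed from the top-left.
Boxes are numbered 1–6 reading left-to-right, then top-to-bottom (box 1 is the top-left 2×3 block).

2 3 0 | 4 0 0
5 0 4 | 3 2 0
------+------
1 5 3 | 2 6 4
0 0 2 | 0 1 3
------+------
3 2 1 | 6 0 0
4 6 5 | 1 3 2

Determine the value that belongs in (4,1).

6

Row 4 already contains {1, 2, 3}.
Column 1 already contains {1, 2, 3, 4, 5}.
Its 2×3 block (box 3) already contains {1, 2, 3, 5}.
The only value from 1–6 not eliminated is 6, so (4,1) = 6.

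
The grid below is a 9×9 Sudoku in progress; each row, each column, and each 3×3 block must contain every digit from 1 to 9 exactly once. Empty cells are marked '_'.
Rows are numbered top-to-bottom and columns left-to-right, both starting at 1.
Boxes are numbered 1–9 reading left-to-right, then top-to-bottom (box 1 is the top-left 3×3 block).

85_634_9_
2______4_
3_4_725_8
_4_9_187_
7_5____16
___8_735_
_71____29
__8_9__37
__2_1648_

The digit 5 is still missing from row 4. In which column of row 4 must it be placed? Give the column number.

Consider where 5 can go in row 4.
r4c1 is out (box 4 already has a 5).
r4c3 is out (column 3 already has a 5).
r4c9 is out (box 6 already has a 5).
So the only cell in row 4 that can hold 5 is r4c5.
That is column 5.

5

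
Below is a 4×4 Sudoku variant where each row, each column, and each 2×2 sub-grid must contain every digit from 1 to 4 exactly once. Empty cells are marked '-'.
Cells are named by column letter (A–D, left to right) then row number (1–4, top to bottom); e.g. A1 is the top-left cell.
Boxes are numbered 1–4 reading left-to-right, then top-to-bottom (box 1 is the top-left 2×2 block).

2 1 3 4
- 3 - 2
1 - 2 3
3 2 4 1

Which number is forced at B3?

4

Row 3 already contains {1, 2, 3}.
Column B already contains {1, 2, 3}.
Its 2×2 block (box 3) already contains {1, 2, 3}.
The only value from 1–4 not eliminated is 4, so B3 = 4.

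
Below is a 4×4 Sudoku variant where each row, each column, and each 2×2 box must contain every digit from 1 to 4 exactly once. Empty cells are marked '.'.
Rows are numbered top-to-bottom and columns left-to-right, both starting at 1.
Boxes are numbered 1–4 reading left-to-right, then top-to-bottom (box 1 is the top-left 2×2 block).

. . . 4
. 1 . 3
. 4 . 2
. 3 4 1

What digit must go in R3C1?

1

Row 3 already contains {2, 4}.
Column 1 already contains {}.
Its 2×2 block (box 3) already contains {3, 4}.
The only value from 1–4 not eliminated is 1, so R3C1 = 1.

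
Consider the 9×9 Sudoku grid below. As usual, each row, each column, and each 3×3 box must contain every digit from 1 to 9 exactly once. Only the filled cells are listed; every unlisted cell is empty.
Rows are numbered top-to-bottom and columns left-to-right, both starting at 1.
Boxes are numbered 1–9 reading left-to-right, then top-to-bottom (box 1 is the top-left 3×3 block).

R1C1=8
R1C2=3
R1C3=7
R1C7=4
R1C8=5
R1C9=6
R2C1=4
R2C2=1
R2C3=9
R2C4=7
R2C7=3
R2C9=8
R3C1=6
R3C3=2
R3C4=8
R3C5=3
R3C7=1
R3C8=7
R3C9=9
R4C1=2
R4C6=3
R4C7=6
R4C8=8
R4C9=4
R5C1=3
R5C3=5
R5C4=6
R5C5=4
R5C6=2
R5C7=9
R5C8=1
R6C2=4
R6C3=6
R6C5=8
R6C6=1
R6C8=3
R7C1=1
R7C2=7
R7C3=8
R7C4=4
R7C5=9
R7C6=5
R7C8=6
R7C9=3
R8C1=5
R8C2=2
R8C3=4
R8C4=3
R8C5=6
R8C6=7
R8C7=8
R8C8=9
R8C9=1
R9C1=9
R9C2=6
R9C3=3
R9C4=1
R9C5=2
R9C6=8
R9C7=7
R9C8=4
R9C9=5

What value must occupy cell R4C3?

Row 4 already contains {2, 3, 4, 6, 8}.
Column 3 already contains {2, 3, 4, 5, 6, 7, 8, 9}.
Its 3×3 block (box 4) already contains {2, 3, 4, 5, 6}.
The only value from 1–9 not eliminated is 1, so R4C3 = 1.

1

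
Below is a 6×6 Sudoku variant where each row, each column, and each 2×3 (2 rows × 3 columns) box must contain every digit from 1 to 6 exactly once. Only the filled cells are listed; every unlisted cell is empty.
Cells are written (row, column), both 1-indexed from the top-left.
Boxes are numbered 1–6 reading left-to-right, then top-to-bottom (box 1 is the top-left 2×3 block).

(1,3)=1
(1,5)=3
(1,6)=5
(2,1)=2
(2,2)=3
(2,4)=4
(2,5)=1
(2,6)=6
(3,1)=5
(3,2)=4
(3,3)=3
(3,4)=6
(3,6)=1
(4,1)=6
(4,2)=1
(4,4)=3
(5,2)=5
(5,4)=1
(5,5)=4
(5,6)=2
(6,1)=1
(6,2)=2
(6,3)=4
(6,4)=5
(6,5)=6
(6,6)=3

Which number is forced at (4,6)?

Row 4 already contains {1, 3, 6}.
Column 6 already contains {1, 2, 3, 5, 6}.
Its 2×3 block (box 4) already contains {1, 3, 6}.
The only value from 1–6 not eliminated is 4, so (4,6) = 4.

4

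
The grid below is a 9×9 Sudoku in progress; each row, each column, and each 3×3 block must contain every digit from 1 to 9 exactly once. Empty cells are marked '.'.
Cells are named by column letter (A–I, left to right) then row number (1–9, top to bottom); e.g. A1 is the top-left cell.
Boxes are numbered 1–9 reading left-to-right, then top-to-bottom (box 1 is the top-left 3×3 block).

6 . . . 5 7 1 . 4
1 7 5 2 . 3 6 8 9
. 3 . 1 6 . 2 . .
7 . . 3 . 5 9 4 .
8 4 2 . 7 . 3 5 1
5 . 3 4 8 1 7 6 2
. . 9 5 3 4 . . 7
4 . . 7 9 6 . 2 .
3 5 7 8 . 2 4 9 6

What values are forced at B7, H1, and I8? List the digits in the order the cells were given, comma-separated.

6,3,3

For B7:
  Consider where 6 can go in row 7.
  A7 is out (column A already has a 6).
  G7 is out (column G already has a 6).
  H7 is out (column H already has a 6).
  So the only cell in row 7 that can hold 6 is B7.
  So B7 = 6.
For H1:
  Row 1 already contains {1, 4, 5, 6, 7}.
  Column H already contains {2, 4, 5, 6, 8, 9}.
  Its 3×3 block (box 3) already contains {1, 2, 4, 6, 8, 9}.
  The only value from 1–9 not eliminated is 3, so H1 = 3.
For I8:
  Consider where 3 can go in box 9.
  G7 is out (row 7 already has a 3).
  H7 is out (row 7 already has a 3).
  G8 is out (column G already has a 3).
  So the only cell in box 9 that can hold 3 is I8.
  So I8 = 3.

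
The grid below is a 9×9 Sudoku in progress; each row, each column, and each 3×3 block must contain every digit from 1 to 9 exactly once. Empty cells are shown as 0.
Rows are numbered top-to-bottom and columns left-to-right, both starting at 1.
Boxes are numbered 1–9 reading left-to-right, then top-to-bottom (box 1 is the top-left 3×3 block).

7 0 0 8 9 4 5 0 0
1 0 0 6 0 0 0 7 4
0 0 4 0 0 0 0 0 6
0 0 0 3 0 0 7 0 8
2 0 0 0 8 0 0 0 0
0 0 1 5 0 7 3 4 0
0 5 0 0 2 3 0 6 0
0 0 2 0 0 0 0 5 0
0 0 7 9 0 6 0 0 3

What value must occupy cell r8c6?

8

Cell r8c6 itself could take any of {1, 8} by direct elimination.
Consider where 8 can go in box 8.
r7c4 is out (column 4 already has a 8).
r8c4 is out (column 4 already has a 8).
r8c5 is out (column 5 already has a 8).
r9c5 is out (column 5 already has a 8).
So the only cell in box 8 that can hold 8 is r8c6.
Therefore r8c6 = 8.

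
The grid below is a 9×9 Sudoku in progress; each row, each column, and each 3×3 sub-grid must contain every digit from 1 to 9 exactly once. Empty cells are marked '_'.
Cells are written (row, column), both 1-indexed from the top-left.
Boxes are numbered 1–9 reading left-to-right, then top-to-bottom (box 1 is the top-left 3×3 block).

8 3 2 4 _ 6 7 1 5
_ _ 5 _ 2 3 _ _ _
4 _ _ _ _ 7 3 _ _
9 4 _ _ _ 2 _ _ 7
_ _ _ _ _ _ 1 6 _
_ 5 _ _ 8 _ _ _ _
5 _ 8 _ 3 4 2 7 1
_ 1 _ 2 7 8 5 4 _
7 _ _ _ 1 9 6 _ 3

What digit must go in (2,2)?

Cell (2,2) itself could take any of {6, 7, 9} by direct elimination.
Consider where 7 can go in row 2.
(2,1) is out (column 1 already has a 7).
(2,4) is out (box 2 already has a 7).
(2,7) is out (column 7 already has a 7).
(2,8) is out (column 8 already has a 7).
(2,9) is out (column 9 already has a 7).
So the only cell in row 2 that can hold 7 is (2,2).
Therefore (2,2) = 7.

7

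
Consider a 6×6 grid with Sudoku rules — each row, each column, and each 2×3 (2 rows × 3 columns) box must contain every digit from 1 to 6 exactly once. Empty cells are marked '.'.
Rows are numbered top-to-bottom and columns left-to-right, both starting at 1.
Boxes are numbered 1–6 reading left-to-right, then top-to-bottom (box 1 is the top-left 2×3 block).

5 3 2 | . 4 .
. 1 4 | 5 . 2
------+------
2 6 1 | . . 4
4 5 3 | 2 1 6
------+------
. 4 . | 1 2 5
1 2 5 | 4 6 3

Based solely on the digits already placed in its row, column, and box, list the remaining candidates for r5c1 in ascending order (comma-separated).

Row 5 already contains {1, 2, 4, 5}.
Column 1 already contains {1, 2, 4, 5}.
Its 2×3 block (box 5) already contains {1, 2, 4, 5}.
Removing those from 1–6 leaves {3, 6} as the candidates for r5c1.

3,6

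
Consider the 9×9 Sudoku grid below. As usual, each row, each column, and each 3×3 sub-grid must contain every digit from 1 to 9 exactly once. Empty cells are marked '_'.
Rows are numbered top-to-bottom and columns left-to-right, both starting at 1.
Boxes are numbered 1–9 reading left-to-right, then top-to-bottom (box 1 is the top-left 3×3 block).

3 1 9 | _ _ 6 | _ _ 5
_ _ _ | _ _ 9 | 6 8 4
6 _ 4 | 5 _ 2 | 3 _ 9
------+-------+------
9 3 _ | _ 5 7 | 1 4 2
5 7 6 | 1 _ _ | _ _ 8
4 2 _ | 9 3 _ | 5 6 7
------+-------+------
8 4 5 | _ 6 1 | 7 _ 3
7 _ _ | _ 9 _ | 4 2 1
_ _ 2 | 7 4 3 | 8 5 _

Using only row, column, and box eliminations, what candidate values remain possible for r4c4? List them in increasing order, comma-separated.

Row 4 already contains {1, 2, 3, 4, 5, 7, 9}.
Column 4 already contains {1, 5, 7, 9}.
Its 3×3 block (box 5) already contains {1, 3, 5, 7, 9}.
Removing those from 1–9 leaves {6, 8} as the candidates for r4c4.

6,8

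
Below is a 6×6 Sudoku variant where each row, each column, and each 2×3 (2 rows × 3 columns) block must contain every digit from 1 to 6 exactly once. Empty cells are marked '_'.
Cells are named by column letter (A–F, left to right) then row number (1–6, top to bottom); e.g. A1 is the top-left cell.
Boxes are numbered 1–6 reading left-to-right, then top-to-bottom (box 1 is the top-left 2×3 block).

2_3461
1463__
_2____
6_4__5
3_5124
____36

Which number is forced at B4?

Cell B4 itself could take any of {1, 3} by direct elimination.
Consider where 3 can go in row 4.
D4 is out (column D already has a 3).
E4 is out (column E already has a 3).
So the only cell in row 4 that can hold 3 is B4.
Therefore B4 = 3.

3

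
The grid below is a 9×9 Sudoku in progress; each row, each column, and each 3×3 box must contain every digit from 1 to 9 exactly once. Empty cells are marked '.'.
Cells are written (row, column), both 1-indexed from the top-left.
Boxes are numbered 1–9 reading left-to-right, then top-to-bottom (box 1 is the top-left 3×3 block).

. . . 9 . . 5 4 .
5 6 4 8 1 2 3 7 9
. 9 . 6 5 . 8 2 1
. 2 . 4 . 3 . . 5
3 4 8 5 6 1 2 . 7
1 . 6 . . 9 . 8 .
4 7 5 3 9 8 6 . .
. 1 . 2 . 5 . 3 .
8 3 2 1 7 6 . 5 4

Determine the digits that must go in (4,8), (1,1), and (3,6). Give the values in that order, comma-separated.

6,2,4

For (4,8):
  Consider where 6 can go in box 6.
  (4,7) is out (column 7 already has a 6).
  (5,8) is out (row 5 already has a 6).
  (6,7) is out (row 6 already has a 6).
  (6,9) is out (row 6 already has a 6).
  So the only cell in box 6 that can hold 6 is (4,8).
  So (4,8) = 6.
For (1,1):
  Consider where 2 can go in row 1.
  (1,2) is out (column 2 already has a 2).
  (1,3) is out (column 3 already has a 2).
  (1,5) is out (box 2 already has a 2).
  (1,6) is out (column 6 already has a 2).
  (1,9) is out (box 3 already has a 2).
  So the only cell in row 1 that can hold 2 is (1,1).
  So (1,1) = 2.
For (3,6):
  Consider where 4 can go in row 3.
  (3,1) is out (column 1 already has a 4).
  (3,3) is out (column 3 already has a 4).
  So the only cell in row 3 that can hold 4 is (3,6).
  So (3,6) = 4.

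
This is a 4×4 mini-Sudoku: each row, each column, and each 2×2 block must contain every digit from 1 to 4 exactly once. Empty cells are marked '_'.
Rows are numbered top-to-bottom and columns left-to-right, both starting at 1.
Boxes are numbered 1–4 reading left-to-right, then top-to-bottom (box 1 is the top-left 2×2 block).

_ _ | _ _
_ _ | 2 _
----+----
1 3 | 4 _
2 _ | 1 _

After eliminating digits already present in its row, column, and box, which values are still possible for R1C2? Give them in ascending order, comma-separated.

1,2,4

Row 1 already contains {}.
Column 2 already contains {3}.
Its 2×2 block (box 1) already contains {}.
Removing those from 1–4 leaves {1, 2, 4} as the candidates for R1C2.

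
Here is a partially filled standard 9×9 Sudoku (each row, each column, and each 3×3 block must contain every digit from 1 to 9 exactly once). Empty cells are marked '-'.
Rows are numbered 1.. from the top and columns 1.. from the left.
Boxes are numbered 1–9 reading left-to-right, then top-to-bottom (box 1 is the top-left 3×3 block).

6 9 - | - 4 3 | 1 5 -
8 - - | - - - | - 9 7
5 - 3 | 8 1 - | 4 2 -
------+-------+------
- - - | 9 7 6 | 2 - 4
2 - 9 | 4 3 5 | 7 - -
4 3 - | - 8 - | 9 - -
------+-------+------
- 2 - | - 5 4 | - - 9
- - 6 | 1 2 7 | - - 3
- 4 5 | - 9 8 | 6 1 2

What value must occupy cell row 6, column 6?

1

Cell row 6, column 6 itself could take any of {1, 2} by direct elimination.
Consider where 1 can go in column 6.
row 2, column 6 is out (box 2 already has a 1).
row 3, column 6 is out (row 3 already has a 1).
So the only cell in column 6 that can hold 1 is row 6, column 6.
Therefore row 6, column 6 = 1.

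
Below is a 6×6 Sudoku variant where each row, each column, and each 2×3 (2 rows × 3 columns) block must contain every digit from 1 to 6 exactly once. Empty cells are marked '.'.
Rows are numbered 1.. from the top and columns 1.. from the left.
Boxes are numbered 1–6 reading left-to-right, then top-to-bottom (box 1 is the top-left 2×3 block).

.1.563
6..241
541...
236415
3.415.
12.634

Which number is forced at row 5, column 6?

Row 5 already contains {1, 3, 4, 5}.
Column 6 already contains {1, 3, 4, 5}.
Its 2×3 block (box 6) already contains {1, 3, 4, 5, 6}.
The only value from 1–6 not eliminated is 2, so row 5, column 6 = 2.

2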